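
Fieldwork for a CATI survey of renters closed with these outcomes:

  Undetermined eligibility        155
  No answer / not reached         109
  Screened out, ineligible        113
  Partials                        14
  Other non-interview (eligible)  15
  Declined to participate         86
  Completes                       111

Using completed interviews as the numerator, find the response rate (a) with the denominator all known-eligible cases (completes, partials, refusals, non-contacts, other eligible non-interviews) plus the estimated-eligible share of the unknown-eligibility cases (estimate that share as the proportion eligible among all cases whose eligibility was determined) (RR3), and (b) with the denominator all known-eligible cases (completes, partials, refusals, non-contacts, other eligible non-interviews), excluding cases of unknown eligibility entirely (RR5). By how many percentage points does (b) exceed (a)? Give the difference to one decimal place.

8.5

Num: 111
Eligible (known): 111 + 14 + 86 + 109 + 15 = 335
e = 335 / (335 + 113) = 335 / 448 = 0.7478
Eligible share of unknowns: 0.7478 × 155 = 115.91
Base: 335 + 115.91 = 450.91
RR3 = 111 / 450.91 = 0.2462
Base: 111 + 14 + 86 + 109 + 15 = 335
RR5 = 111 / 335 = 0.3313
Difference = 33.13 − 24.62 = 8.51 percentage points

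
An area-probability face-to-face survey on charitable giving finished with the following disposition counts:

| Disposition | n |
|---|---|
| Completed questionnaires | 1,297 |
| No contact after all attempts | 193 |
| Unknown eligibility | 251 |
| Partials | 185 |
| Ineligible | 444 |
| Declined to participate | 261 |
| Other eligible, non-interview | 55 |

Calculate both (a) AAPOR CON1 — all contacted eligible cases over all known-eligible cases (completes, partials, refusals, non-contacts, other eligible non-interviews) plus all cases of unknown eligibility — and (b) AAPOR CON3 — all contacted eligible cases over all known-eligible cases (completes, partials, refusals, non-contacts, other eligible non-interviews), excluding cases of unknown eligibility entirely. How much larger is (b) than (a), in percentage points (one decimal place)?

10.1

Num = 1297 + 185 + 261 + 55 = 1798
Denom = 1297 + 185 + 261 + 193 + 55 + 251 = 2242
CON1 = 1798 / 2242 = 0.8020
Denom = 1297 + 185 + 261 + 193 + 55 = 1991
CON3 = 1798 / 1991 = 0.9031
Difference = 90.31 − 80.20 = 10.11 percentage points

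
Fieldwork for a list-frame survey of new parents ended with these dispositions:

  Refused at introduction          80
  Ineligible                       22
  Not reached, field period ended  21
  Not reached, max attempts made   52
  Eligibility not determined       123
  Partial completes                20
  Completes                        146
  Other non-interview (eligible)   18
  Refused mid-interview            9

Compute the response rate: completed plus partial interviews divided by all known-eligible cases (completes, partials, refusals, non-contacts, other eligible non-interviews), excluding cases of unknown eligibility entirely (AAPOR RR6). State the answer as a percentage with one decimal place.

48.0%

Refused = 80 + 9 = 89
No contact after all attempts = 21 + 52 = 73
Numerator → 146 + 20 = 166
Denominator → 146 + 20 + 89 + 73 + 18 = 346
RR6 = 166 / 346 = 0.4798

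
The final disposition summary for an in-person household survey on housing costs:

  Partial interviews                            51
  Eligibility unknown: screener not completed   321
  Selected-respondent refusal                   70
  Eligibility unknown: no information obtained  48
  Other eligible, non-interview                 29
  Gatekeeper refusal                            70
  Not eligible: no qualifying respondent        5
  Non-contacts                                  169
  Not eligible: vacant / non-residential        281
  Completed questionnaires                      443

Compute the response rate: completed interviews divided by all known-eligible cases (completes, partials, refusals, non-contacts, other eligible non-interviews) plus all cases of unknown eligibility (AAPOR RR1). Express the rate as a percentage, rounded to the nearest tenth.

36.9%

Refusal or break-off = 70 + 70 = 140
Undetermined eligibility = 321 + 48 = 369
Not eligible = 5 + 281 = 286
Num = 443
Denominator = 443 + 51 + 140 + 169 + 29 + 369 = 1201
RR1 = 443 / 1201 = 0.3689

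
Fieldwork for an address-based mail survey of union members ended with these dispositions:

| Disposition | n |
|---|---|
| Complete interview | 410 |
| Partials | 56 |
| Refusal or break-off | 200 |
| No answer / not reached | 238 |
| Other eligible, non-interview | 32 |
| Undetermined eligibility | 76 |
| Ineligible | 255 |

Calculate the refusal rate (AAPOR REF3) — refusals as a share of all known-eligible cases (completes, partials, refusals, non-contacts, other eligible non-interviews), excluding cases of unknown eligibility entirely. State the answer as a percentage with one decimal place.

Num: 200
Denom: 410 + 56 + 200 + 238 + 32 = 936
REF3 = 200 / 936 = 0.2137

21.4%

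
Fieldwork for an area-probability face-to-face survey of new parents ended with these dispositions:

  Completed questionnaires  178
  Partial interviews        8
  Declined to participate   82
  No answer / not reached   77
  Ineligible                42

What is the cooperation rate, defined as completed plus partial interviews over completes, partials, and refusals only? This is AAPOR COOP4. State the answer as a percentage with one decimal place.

Numerator → 178 + 8 = 186
Denominator → 178 + 8 + 82 = 268
COOP4 = 186 / 268 = 0.6940

69.4%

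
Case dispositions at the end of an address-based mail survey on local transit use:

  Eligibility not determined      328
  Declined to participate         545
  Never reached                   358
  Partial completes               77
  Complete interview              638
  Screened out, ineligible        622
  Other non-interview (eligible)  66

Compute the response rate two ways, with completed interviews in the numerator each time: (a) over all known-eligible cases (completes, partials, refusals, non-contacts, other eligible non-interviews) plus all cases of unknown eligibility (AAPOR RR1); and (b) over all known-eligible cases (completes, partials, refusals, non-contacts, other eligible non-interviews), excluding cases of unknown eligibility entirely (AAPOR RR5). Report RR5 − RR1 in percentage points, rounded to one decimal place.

Numerator = 638
Denominator = 638 + 77 + 545 + 358 + 66 + 328 = 2012
RR1 = 638 / 2012 = 0.3171
Denominator = 638 + 77 + 545 + 358 + 66 = 1684
RR5 = 638 / 1684 = 0.3789
Difference = 37.89 − 31.71 = 6.18 percentage points

6.2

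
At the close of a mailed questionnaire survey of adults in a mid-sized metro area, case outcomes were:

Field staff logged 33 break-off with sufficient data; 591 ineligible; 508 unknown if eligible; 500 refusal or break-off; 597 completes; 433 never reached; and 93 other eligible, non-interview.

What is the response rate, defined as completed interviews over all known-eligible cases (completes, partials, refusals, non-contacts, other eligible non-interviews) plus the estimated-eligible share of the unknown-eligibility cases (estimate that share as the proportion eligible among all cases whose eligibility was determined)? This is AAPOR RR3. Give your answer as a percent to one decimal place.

29.4%

Top = 597
Determined eligible = 597 + 33 + 500 + 433 + 93 = 1656
e = 1656 / (1656 + 591) = 1656 / 2247 = 0.7370
e × U = 0.7370 × 508 = 374.40
Denominator = 1656 + 374.40 = 2030.40
RR3 = 597 / 2030.40 = 0.2940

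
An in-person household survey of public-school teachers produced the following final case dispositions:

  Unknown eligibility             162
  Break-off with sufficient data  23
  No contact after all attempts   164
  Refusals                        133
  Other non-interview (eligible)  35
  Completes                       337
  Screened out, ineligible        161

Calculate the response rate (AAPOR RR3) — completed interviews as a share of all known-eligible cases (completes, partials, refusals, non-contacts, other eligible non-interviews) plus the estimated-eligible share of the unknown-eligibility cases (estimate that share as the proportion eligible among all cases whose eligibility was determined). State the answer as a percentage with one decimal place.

Numerator: 337
Eligible (known): 337 + 23 + 133 + 164 + 35 = 692
e = 692 / (692 + 161) = 692 / 853 = 0.8113
e × U: 0.8113 × 162 = 131.43
Denom: 692 + 131.43 = 823.43
RR3 = 337 / 823.43 = 0.4093

40.9%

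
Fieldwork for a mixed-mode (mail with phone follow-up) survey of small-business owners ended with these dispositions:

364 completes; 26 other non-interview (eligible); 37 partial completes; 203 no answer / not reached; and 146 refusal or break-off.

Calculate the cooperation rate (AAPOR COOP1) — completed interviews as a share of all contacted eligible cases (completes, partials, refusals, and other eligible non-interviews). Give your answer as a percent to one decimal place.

63.5%

Top → 364
Denominator → 364 + 37 + 146 + 26 = 573
COOP1 = 364 / 573 = 0.6353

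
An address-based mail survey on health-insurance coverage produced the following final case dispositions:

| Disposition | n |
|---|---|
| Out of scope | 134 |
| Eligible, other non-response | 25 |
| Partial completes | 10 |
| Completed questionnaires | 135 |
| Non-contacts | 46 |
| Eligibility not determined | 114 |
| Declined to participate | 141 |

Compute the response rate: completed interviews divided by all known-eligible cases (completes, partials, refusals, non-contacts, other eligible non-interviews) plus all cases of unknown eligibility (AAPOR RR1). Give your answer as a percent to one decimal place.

28.7%

Num → 135
Denominator → 135 + 10 + 141 + 46 + 25 + 114 = 471
RR1 = 135 / 471 = 0.2866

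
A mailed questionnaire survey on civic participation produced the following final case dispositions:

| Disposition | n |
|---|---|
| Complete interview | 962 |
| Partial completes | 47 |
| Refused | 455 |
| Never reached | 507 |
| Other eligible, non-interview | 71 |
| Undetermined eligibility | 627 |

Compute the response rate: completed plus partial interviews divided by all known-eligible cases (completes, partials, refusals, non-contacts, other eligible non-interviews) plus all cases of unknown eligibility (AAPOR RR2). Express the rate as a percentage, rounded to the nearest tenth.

Top → 962 + 47 = 1009
Base → 962 + 47 + 455 + 507 + 71 + 627 = 2669
RR2 = 1009 / 2669 = 0.3780

37.8%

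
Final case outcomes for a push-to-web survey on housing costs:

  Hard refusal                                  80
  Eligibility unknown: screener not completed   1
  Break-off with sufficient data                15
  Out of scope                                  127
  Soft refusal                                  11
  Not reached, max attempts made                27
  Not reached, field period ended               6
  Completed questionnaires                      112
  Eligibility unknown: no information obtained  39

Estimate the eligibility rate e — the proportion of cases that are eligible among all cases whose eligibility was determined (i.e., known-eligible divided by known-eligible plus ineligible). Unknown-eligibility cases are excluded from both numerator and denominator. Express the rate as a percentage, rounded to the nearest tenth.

Declined to participate = 80 + 11 = 91
No answer / not reached = 6 + 27 = 33
Unknown eligibility = 1 + 39 = 40
Eligible (known) → 112 + 15 + 91 + 33 = 251
e = 251 / (251 + 127) = 251 / 378 = 0.6640

66.4%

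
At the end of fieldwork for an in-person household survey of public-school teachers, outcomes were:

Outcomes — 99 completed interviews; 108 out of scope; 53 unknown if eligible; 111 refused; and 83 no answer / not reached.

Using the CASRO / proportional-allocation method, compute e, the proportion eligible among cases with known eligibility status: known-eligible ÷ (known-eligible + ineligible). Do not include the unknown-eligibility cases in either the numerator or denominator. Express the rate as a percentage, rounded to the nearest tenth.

73.1%

Known eligible: 99 + 111 + 83 = 293
e = 293 / (293 + 108) = 293 / 401 = 0.7307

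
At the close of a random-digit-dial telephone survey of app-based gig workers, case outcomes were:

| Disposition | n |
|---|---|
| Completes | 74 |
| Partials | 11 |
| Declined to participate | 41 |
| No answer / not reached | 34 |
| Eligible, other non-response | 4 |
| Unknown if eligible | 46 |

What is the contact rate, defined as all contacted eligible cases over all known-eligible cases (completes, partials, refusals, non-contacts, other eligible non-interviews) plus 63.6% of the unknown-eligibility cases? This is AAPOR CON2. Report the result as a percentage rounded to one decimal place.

Top: 74 + 11 + 41 + 4 = 130
Eligible (known): 74 + 11 + 41 + 34 + 4 = 164
Estimated eligible among unknowns: 0.6360 × 46 = 29.26
Base: 164 + 29.26 = 193.26
CON2 = 130 / 193.26 = 0.6727

67.3%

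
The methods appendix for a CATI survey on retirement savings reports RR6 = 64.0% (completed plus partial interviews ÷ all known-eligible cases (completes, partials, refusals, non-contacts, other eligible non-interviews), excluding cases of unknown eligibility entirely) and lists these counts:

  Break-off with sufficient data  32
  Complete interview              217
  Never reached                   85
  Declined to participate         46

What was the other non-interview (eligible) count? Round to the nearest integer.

9

Top = 217 + 32 = 249
RR6 = 249 / D = 0.640
D = 249 / 0.640 = 389.1
Other denominator terms total 380
other non-interview (eligible) = 389.1 − 380 ≈ 9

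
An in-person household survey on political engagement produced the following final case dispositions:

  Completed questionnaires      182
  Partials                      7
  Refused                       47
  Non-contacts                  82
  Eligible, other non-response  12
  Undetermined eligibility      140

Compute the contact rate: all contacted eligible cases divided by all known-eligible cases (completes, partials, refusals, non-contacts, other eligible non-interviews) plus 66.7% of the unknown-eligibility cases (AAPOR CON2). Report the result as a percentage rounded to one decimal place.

58.6%

Numerator → 182 + 7 + 47 + 12 = 248
Known eligible → 182 + 7 + 47 + 82 + 12 = 330
Estimated eligible among unknowns → 0.6670 × 140 = 93.38
Denom → 330 + 93.38 = 423.38
CON2 = 248 / 423.38 = 0.5858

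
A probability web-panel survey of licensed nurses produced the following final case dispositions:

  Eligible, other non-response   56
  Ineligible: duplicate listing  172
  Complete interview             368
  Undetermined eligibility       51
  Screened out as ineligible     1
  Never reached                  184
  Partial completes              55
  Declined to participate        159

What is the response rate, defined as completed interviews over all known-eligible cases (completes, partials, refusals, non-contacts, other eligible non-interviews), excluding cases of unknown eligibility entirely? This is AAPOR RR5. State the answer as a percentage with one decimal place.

Screened out, ineligible = 1 + 172 = 173
Num = 368
Denom = 368 + 55 + 159 + 184 + 56 = 822
RR5 = 368 / 822 = 0.4477

44.8%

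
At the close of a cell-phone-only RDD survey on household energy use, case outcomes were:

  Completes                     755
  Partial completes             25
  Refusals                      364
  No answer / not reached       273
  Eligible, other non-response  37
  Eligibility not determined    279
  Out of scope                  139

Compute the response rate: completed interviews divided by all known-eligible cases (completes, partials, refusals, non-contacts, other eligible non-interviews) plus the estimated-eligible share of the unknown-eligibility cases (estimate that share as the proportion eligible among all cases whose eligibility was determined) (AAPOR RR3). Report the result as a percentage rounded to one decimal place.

44.2%

Numerator = 755
Known eligible = 755 + 25 + 364 + 273 + 37 = 1454
e = 1454 / (1454 + 139) = 1454 / 1593 = 0.9127
Estimated eligible among unknowns = 0.9127 × 279 = 254.64
Denom = 1454 + 254.64 = 1708.64
RR3 = 755 / 1708.64 = 0.4419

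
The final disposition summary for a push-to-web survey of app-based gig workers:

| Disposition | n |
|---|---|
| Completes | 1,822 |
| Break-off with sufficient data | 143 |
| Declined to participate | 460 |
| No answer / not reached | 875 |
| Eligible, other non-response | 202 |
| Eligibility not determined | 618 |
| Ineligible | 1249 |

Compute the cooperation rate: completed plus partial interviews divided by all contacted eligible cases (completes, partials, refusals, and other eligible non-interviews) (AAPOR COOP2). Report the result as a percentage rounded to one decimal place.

74.8%

Top = 1822 + 143 = 1965
Base = 1822 + 143 + 460 + 202 = 2627
COOP2 = 1965 / 2627 = 0.7480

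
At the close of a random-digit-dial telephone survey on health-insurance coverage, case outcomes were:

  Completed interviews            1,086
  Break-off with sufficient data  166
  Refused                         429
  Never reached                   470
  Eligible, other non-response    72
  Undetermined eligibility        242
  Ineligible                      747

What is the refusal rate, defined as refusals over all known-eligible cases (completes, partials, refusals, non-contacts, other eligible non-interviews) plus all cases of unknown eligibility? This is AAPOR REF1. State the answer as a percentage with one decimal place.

Num → 429
Denominator → 1086 + 166 + 429 + 470 + 72 + 242 = 2465
REF1 = 429 / 2465 = 0.1740

17.4%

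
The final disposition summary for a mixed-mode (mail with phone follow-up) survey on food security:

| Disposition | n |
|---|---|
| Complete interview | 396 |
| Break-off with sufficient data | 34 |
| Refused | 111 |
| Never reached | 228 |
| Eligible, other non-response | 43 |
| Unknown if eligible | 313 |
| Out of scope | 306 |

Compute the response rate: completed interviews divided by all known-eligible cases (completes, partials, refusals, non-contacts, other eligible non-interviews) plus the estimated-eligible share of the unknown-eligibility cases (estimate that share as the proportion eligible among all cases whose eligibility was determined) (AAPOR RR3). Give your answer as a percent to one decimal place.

38.1%

Numerator: 396
Known eligible: 396 + 34 + 111 + 228 + 43 = 812
e = 812 / (812 + 306) = 812 / 1118 = 0.7263
e × U: 0.7263 × 313 = 227.33
Denom: 812 + 227.33 = 1039.33
RR3 = 396 / 1039.33 = 0.3810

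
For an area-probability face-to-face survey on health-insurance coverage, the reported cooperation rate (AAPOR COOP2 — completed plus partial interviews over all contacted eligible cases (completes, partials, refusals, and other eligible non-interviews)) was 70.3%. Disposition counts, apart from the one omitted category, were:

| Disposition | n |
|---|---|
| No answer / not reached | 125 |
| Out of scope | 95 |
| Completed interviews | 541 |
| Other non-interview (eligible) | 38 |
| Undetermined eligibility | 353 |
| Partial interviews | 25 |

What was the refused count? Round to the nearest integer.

201

Num: 541 + 25 = 566
COOP2 = 566 / D = 0.703
D = 566 / 0.703 = 805.1
Rest of base = 604
refused = 805.1 − 604 ≈ 201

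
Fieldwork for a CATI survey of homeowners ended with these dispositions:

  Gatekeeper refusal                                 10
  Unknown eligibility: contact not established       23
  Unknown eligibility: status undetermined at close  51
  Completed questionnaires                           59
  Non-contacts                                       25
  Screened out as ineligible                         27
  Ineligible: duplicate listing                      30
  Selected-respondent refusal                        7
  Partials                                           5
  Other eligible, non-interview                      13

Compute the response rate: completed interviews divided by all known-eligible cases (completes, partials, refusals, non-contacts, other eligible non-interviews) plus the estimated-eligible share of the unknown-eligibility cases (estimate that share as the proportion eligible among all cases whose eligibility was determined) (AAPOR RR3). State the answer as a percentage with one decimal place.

Refusal or break-off = 10 + 7 = 17
Eligibility not determined = 23 + 51 = 74
Ineligible = 27 + 30 = 57
Top → 59
Determined eligible → 59 + 5 + 17 + 25 + 13 = 119
e = 119 / (119 + 57) = 119 / 176 = 0.6761
Eligible share of unknowns → 0.6761 × 74 = 50.03
Denom → 119 + 50.03 = 169.03
RR3 = 59 / 169.03 = 0.3491

34.9%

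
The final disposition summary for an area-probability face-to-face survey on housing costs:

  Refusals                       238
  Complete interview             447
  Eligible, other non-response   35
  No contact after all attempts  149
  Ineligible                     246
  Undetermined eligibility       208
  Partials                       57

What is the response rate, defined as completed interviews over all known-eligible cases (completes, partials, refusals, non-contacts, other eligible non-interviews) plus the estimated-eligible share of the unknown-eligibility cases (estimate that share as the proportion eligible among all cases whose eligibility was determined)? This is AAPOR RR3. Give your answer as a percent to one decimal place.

Numerator: 447
Eligible (known): 447 + 57 + 238 + 149 + 35 = 926
e = 926 / (926 + 246) = 926 / 1172 = 0.7901
e × U: 0.7901 × 208 = 164.34
Denom: 926 + 164.34 = 1090.34
RR3 = 447 / 1090.34 = 0.4100

41.0%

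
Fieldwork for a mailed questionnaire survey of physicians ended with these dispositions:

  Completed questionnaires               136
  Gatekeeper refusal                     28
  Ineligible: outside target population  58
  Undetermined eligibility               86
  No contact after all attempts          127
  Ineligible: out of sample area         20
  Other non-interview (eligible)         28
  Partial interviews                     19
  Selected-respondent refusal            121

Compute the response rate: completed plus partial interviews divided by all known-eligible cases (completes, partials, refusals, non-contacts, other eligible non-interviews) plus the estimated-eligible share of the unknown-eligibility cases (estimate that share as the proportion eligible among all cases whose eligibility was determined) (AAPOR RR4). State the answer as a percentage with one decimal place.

Refusals = 28 + 121 = 149
Ineligible = 58 + 20 = 78
Numerator = 136 + 19 = 155
Determined eligible = 136 + 19 + 149 + 127 + 28 = 459
e = 459 / (459 + 78) = 459 / 537 = 0.8547
Eligible share of unknowns = 0.8547 × 86 = 73.50
Denominator = 459 + 73.50 = 532.50
RR4 = 155 / 532.50 = 0.2911

29.1%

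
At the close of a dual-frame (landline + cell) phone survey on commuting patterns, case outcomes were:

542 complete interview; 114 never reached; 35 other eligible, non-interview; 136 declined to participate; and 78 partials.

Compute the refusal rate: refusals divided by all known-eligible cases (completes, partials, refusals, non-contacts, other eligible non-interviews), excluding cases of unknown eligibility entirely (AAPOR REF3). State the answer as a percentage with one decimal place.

15.0%

Top → 136
Base → 542 + 78 + 136 + 114 + 35 = 905
REF3 = 136 / 905 = 0.1503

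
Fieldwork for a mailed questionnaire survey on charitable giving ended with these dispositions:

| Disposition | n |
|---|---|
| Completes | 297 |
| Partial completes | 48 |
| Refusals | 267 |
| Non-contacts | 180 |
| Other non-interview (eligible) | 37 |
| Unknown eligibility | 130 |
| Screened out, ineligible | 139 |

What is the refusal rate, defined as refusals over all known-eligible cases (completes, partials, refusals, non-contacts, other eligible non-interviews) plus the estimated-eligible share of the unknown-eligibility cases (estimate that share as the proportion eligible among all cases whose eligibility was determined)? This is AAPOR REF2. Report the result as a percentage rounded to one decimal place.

Top = 267
Determined eligible = 297 + 48 + 267 + 180 + 37 = 829
e = 829 / (829 + 139) = 829 / 968 = 0.8564
e × U = 0.8564 × 130 = 111.33
Denom = 829 + 111.33 = 940.33
REF2 = 267 / 940.33 = 0.2839

28.4%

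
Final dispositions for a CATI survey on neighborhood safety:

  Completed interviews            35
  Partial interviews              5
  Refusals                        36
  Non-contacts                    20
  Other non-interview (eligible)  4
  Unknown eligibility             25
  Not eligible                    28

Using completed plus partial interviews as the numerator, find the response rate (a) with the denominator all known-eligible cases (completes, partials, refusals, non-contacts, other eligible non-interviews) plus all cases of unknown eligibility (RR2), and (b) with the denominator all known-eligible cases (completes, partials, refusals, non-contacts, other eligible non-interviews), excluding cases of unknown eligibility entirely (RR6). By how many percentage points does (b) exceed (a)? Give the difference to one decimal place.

Numerator = 35 + 5 = 40
Denominator = 35 + 5 + 36 + 20 + 4 + 25 = 125
RR2 = 40 / 125 = 0.3200
Denominator = 35 + 5 + 36 + 20 + 4 = 100
RR6 = 40 / 100 = 0.4000
Difference = 40.00 − 32.00 = 8.00 percentage points

8.0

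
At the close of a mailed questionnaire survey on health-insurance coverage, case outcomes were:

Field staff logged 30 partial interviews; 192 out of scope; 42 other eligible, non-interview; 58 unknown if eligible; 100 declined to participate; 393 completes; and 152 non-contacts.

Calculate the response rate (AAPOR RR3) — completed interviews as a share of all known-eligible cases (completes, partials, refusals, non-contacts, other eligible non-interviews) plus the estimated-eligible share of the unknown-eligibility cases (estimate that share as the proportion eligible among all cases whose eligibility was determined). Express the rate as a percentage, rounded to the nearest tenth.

Top = 393
Determined eligible = 393 + 30 + 100 + 152 + 42 = 717
e = 717 / (717 + 192) = 717 / 909 = 0.7888
Eligible share of unknowns = 0.7888 × 58 = 45.75
Denominator = 717 + 45.75 = 762.75
RR3 = 393 / 762.75 = 0.5152

51.5%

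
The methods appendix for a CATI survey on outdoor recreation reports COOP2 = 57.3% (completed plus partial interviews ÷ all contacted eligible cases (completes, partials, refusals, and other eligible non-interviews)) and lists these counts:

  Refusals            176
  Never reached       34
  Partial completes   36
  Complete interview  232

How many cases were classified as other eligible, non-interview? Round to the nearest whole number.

Numerator: 232 + 36 = 268
COOP2 = 268 / D = 0.573
D = 268 / 0.573 = 467.7
Rest of base = 444
other eligible, non-interview = 467.7 − 444 ≈ 24

24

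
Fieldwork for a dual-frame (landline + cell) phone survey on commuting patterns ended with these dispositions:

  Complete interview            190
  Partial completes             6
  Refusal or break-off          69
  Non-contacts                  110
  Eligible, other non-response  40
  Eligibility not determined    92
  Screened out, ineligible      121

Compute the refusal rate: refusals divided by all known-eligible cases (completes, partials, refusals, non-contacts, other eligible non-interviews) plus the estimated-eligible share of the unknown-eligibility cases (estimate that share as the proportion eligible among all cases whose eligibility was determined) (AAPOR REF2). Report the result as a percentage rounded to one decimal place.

14.2%

Numerator → 69
Eligible (known) → 190 + 6 + 69 + 110 + 40 = 415
e = 415 / (415 + 121) = 415 / 536 = 0.7743
Eligible share of unknowns → 0.7743 × 92 = 71.24
Denominator → 415 + 71.24 = 486.24
REF2 = 69 / 486.24 = 0.1419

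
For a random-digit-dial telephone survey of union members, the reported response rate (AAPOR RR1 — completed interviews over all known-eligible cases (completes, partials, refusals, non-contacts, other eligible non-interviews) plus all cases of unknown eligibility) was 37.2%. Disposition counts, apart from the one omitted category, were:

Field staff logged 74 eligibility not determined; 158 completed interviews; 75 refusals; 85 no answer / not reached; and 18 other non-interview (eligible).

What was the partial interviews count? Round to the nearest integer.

15

RR1 = 158 / D = 0.372
D = 158 / 0.372 = 424.7
Other denominator terms total 410
partial interviews = 424.7 − 410 ≈ 15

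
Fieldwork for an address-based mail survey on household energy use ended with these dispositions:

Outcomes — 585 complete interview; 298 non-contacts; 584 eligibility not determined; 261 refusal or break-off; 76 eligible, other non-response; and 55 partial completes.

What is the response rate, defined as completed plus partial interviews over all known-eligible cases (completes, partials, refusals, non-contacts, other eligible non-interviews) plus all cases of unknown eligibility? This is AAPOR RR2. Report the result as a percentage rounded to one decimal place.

Numerator → 585 + 55 = 640
Denom → 585 + 55 + 261 + 298 + 76 + 584 = 1859
RR2 = 640 / 1859 = 0.3443

34.4%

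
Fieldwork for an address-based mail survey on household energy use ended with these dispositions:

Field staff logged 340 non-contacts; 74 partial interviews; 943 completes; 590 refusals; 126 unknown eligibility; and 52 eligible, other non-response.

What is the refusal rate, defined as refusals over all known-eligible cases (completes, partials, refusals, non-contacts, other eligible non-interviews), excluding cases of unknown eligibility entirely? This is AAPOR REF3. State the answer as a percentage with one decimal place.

Top = 590
Base = 943 + 74 + 590 + 340 + 52 = 1999
REF3 = 590 / 1999 = 0.2951

29.5%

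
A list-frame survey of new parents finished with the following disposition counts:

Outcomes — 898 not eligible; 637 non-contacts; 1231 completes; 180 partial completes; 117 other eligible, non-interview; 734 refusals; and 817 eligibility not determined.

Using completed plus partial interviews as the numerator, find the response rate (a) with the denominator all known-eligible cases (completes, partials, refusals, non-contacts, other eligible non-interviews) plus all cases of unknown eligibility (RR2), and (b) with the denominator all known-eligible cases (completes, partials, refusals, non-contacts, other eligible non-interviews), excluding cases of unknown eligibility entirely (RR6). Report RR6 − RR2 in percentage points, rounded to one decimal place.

10.7

Num → 1231 + 180 = 1411
Denominator → 1231 + 180 + 734 + 637 + 117 + 817 = 3716
RR2 = 1411 / 3716 = 0.3797
Denominator → 1231 + 180 + 734 + 637 + 117 = 2899
RR6 = 1411 / 2899 = 0.4867
Difference = 48.67 − 37.97 = 10.70 percentage points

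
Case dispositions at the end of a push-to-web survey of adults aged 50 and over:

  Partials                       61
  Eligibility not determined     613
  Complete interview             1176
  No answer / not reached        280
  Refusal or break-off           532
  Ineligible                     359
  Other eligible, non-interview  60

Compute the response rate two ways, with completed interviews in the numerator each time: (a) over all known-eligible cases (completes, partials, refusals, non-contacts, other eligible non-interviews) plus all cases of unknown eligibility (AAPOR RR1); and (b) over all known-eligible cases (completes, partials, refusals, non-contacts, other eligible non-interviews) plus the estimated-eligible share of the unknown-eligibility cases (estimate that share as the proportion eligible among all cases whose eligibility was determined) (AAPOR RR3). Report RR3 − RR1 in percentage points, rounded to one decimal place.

1.5

Top = 1176
Denominator = 1176 + 61 + 532 + 280 + 60 + 613 = 2722
RR1 = 1176 / 2722 = 0.4320
Eligible (known) = 1176 + 61 + 532 + 280 + 60 = 2109
e = 2109 / (2109 + 359) = 2109 / 2468 = 0.8545
e × U = 0.8545 × 613 = 523.81
Denominator = 2109 + 523.81 = 2632.81
RR3 = 1176 / 2632.81 = 0.4467
Difference = 44.67 − 43.20 = 1.47 percentage points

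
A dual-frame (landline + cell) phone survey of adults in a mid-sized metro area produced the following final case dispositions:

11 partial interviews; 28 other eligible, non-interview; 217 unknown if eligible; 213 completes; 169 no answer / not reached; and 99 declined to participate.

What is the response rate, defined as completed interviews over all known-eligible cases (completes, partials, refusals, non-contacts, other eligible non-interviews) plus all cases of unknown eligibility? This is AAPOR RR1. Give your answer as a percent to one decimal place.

28.9%

Num → 213
Denom → 213 + 11 + 99 + 169 + 28 + 217 = 737
RR1 = 213 / 737 = 0.2890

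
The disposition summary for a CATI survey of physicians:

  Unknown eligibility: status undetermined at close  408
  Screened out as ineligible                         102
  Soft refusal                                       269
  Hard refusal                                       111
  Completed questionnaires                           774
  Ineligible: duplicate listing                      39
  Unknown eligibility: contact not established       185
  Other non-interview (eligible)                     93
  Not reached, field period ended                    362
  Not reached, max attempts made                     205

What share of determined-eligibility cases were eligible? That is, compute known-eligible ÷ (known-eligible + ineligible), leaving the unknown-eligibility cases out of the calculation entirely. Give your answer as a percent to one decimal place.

92.8%

Refusals = 111 + 269 = 380
No answer / not reached = 362 + 205 = 567
Eligibility not determined = 185 + 408 = 593
Not eligible = 102 + 39 = 141
Eligible (known) → 774 + 380 + 567 + 93 = 1814
e = 1814 / (1814 + 141) = 1814 / 1955 = 0.9279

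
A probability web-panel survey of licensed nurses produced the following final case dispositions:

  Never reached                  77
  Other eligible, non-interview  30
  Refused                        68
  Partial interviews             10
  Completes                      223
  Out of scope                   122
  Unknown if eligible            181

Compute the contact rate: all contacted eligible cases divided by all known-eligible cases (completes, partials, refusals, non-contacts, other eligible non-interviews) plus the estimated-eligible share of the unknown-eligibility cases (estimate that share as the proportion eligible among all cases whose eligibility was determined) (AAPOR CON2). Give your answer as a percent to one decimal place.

60.5%

Num → 223 + 10 + 68 + 30 = 331
Determined eligible → 223 + 10 + 68 + 77 + 30 = 408
e = 408 / (408 + 122) = 408 / 530 = 0.7698
Eligible share of unknowns → 0.7698 × 181 = 139.33
Denom → 408 + 139.33 = 547.33
CON2 = 331 / 547.33 = 0.6048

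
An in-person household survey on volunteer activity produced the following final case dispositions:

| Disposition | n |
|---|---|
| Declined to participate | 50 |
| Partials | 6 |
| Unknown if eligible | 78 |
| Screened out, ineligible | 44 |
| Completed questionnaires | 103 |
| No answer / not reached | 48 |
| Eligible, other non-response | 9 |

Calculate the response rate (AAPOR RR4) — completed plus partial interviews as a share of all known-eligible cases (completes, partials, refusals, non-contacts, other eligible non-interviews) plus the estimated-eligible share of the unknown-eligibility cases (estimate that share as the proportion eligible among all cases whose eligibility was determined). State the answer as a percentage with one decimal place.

38.8%

Num: 103 + 6 = 109
Determined eligible: 103 + 6 + 50 + 48 + 9 = 216
e = 216 / (216 + 44) = 216 / 260 = 0.8308
Estimated eligible among unknowns: 0.8308 × 78 = 64.80
Denominator: 216 + 64.80 = 280.80
RR4 = 109 / 280.80 = 0.3882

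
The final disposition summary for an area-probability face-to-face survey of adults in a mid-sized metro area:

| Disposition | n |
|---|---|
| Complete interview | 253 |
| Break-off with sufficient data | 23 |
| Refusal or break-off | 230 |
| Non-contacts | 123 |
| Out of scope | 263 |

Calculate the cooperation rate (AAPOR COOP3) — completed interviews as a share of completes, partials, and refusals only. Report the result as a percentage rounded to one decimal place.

Top → 253
Denom → 253 + 23 + 230 = 506
COOP3 = 253 / 506 = 0.5000

50.0%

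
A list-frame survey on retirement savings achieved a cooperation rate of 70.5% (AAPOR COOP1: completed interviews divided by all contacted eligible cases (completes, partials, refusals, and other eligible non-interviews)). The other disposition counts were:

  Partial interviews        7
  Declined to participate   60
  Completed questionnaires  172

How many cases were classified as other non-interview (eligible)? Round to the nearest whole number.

5

COOP1 = 172 / D = 0.705
D = 172 / 0.705 = 244.0
Rest of base = 239
other non-interview (eligible) = 244.0 − 239 ≈ 5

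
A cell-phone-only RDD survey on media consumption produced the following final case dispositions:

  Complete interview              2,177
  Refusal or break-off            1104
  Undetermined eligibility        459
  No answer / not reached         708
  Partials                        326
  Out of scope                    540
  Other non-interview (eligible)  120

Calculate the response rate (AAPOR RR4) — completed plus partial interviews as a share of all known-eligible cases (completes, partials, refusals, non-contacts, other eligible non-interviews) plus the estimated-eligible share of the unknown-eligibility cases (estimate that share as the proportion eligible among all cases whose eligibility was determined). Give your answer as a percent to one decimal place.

Top = 2177 + 326 = 2503
Determined eligible = 2177 + 326 + 1104 + 708 + 120 = 4435
e = 4435 / (4435 + 540) = 4435 / 4975 = 0.8915
e × U = 0.8915 × 459 = 409.20
Denominator = 4435 + 409.20 = 4844.20
RR4 = 2503 / 4844.20 = 0.5167

51.7%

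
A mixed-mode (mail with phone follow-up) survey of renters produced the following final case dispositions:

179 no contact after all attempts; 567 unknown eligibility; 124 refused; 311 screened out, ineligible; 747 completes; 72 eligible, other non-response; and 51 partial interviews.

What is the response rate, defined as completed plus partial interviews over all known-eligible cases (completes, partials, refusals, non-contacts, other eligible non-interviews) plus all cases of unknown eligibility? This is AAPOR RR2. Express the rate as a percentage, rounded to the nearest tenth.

Numerator → 747 + 51 = 798
Denom → 747 + 51 + 124 + 179 + 72 + 567 = 1740
RR2 = 798 / 1740 = 0.4586

45.9%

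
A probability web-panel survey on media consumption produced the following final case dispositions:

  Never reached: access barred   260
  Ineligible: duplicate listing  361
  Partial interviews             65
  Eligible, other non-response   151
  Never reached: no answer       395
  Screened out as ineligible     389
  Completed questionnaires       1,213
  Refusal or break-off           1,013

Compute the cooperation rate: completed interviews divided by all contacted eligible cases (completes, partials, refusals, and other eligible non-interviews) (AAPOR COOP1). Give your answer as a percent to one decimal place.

No contact after all attempts = 395 + 260 = 655
Out of scope = 389 + 361 = 750
Top = 1213
Denominator = 1213 + 65 + 1013 + 151 = 2442
COOP1 = 1213 / 2442 = 0.4967

49.7%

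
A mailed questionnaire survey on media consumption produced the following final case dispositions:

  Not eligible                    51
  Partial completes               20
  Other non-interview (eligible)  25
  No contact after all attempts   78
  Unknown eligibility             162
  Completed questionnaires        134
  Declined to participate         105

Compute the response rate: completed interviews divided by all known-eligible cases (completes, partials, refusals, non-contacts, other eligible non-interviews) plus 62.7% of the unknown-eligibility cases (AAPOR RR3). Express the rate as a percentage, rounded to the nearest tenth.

28.9%

Top: 134
Eligible (known): 134 + 20 + 105 + 78 + 25 = 362
Eligible share of unknowns: 0.6270 × 162 = 101.57
Base: 362 + 101.57 = 463.57
RR3 = 134 / 463.57 = 0.2891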